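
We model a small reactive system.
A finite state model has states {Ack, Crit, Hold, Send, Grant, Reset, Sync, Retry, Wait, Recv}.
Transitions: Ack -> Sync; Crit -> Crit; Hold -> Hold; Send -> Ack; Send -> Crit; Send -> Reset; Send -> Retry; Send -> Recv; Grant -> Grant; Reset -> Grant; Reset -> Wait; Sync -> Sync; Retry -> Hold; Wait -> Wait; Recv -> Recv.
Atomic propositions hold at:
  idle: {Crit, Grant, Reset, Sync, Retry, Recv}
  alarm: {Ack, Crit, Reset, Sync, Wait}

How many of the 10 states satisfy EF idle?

EF idle: least fixpoint, start Z0 = {Crit, Grant, Reset, Sync, Retry, Recv}, add states with some successor in Z. Z1 = {Ack, Crit, Send, Grant, Reset, Sync, Retry, Recv}; fixed.
Sat(EF idle) = {Ack, Crit, Send, Grant, Reset, Sync, Retry, Recv}
|Sat(EF idle)| = |{Ack, Crit, Send, Grant, Reset, Sync, Retry, Recv}| = 8.

8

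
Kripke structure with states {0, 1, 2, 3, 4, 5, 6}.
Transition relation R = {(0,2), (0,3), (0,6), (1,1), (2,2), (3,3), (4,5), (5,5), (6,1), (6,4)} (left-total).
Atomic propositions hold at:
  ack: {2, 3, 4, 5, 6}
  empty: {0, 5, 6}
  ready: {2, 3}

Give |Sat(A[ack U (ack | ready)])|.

5

Sat(ack | ready) = {2, 3, 4, 5, 6}
A[ack U (ack | ready)]: least fixpoint, start Z0 = Sat((ack | ready)) = {2, 3, 4, 5, 6}, add states in Sat(ack) with every successor in Z. Already a fixed point.
Sat(A[ack U (ack | ready)]) = {2, 3, 4, 5, 6}
|Sat(A[ack U (ack | ready)])| = |{2, 3, 4, 5, 6}| = 5.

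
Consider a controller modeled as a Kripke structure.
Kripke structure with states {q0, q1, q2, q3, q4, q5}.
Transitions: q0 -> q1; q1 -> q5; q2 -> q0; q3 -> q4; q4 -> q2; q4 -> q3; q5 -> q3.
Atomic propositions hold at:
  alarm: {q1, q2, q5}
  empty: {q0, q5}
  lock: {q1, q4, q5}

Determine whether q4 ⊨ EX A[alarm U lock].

A[alarm U lock]: least fixpoint, start Z0 = Sat(lock) = {q1, q4, q5}, add states in Sat(alarm) with every successor in Z. Already a fixed point.
Sat(A[alarm U lock]) = {q1, q4, q5}
Sat(EX A[alarm U lock]) = {s : some successor in {q1, q4, q5}} = {q0, q1, q3}
q4 ∉ Sat(EX A[alarm U lock]) = {q0, q1, q3}, so the formula does not hold at q4.

No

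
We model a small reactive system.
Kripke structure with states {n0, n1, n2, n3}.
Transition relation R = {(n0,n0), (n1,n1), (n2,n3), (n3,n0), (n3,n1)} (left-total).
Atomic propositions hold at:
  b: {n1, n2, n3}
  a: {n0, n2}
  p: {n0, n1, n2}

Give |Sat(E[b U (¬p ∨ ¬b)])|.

3

Sat(¬p) = {n3}
Sat(¬b) = {n0}
Sat(¬p ∨ ¬b) = {n0, n3}
E[b U (¬p ∨ ¬b)]: least fixpoint, start Z0 = Sat((¬p ∨ ¬b)) = {n0, n3}, add states in Sat(b) with some successor in Z. Z1 = {n0, n2, n3}; fixed.
Sat(E[b U (¬p ∨ ¬b)]) = {n0, n2, n3}
|Sat(E[b U (¬p ∨ ¬b)])| = |{n0, n2, n3}| = 3.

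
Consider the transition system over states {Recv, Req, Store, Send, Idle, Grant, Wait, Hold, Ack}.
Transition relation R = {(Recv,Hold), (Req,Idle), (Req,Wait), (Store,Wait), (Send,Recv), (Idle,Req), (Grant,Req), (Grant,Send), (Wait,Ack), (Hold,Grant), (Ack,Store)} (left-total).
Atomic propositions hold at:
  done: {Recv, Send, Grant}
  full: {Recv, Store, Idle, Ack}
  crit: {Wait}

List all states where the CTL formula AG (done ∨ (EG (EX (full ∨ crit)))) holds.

Sat(full ∨ crit) = {Recv, Store, Idle, Wait, Ack}
Sat(EX (full ∨ crit)) = {s : some successor in {Recv, Store, Idle, Wait, Ack}} = {Req, Store, Send, Wait, Ack}
EG (EX (full ∨ crit)): greatest fixpoint, start Z0 = {Req, Store, Send, Wait, Ack}, keep only states in Sat with some successor in Z. Z1 = {Req, Store, Wait, Ack}; fixed.
Sat(EG (EX (full ∨ crit))) = {Req, Store, Wait, Ack}
Sat(done ∨ (EG (EX (full ∨ crit)))) = {Recv, Req, Store, Send, Grant, Wait, Ack}
AG (done ∨ (EG (EX (full ∨ crit)))): greatest fixpoint, start Z0 = {Recv, Req, Store, Send, Grant, Wait, Ack}, keep only states in Sat with every successor in Z. Z1 = {Store, Send, Grant, Wait, Ack}; Z2 = {Store, Wait, Ack}; fixed.
Sat(AG (done ∨ (EG (EX (full ∨ crit))))) = {Store, Wait, Ack}

{Store, Wait, Ack}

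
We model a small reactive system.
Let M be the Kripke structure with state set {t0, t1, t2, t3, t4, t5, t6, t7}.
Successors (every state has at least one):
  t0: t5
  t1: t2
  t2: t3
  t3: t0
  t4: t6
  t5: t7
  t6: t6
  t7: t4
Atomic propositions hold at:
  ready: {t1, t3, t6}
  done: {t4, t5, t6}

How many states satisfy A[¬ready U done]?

Sat(¬ready) = {t0, t2, t4, t5, t7}
A[¬ready U done]: least fixpoint, start Z0 = Sat(done) = {t4, t5, t6}, add states in Sat(¬ready) with every successor in Z. Z1 = {t0, t4, t5, t6, t7}; fixed.
Sat(A[¬ready U done]) = {t0, t4, t5, t6, t7}
|Sat(A[¬ready U done])| = |{t0, t4, t5, t6, t7}| = 5.

5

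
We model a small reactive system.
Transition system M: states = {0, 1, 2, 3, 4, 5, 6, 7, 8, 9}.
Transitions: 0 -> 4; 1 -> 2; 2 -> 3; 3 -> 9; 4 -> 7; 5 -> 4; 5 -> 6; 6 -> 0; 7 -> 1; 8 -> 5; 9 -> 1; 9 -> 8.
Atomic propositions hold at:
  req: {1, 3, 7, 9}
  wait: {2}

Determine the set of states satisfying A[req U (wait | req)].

Sat(wait | req) = {1, 2, 3, 7, 9}
A[req U (wait | req)]: least fixpoint, start Z0 = Sat((wait | req)) = {1, 2, 3, 7, 9}, add states in Sat(req) with every successor in Z. Already a fixed point.
Sat(A[req U (wait | req)]) = {1, 2, 3, 7, 9}

{1, 2, 3, 7, 9}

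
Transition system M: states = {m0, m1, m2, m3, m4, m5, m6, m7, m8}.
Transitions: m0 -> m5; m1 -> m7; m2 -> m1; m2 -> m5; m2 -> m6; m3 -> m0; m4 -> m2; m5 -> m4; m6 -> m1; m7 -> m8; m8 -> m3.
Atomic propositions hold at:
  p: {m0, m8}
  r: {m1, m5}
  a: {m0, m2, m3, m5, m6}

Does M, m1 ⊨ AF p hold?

Yes

AF p: least fixpoint, start Z0 = {m0, m8}, add states with every successor in Z. Z1 = {m0, m3, m7, m8}; Z2 = {m0, m1, m3, m7, m8}; Z3 = {m0, m1, m3, m6, m7, m8}; fixed.
Sat(AF p) = {m0, m1, m3, m6, m7, m8}
m1 ∈ Sat(AF p) = {m0, m1, m3, m6, m7, m8}, so the formula holds at m1.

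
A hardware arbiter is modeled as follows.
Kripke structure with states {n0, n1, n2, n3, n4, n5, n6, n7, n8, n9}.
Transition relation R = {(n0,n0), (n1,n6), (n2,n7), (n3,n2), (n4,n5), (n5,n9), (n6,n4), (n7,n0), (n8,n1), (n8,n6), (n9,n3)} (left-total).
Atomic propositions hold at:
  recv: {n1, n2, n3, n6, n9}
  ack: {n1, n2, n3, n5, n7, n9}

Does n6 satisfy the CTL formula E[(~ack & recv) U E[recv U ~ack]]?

Yes

Sat(~ack) = {n0, n4, n6, n8}
Sat(~ack & recv) = {n6}
E[recv U ~ack]: least fixpoint, start Z0 = Sat(~ack) = {n0, n4, n6, n8}, add states in Sat(recv) with some successor in Z. Z1 = {n0, n1, n4, n6, n8}; fixed.
Sat(E[recv U ~ack]) = {n0, n1, n4, n6, n8}
E[(~ack & recv) U E[recv U ~ack]]: least fixpoint, start Z0 = Sat(E[recv U ~ack]) = {n0, n1, n4, n6, n8}, add states in Sat(~ack & recv) with some successor in Z. Already a fixed point.
Sat(E[(~ack & recv) U E[recv U ~ack]]) = {n0, n1, n4, n6, n8}
n6 ∈ Sat(E[(~ack & recv) U E[recv U ~ack]]) = {n0, n1, n4, n6, n8}, so the formula holds at n6.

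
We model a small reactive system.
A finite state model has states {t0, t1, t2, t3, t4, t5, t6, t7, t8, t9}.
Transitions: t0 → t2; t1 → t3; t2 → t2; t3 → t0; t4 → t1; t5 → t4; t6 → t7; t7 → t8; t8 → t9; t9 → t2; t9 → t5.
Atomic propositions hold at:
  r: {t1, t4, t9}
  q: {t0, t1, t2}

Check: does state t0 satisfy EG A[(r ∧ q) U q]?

Sat(r ∧ q) = {t1}
A[(r ∧ q) U q]: least fixpoint, start Z0 = Sat(q) = {t0, t1, t2}, add states in Sat(r ∧ q) with every successor in Z. Already a fixed point.
Sat(A[(r ∧ q) U q]) = {t0, t1, t2}
EG A[(r ∧ q) U q]: greatest fixpoint, start Z0 = {t0, t1, t2}, keep only states in Sat with some successor in Z. Z1 = {t0, t2}; fixed.
Sat(EG A[(r ∧ q) U q]) = {t0, t2}
t0 ∈ Sat(EG A[(r ∧ q) U q]) = {t0, t2}, so the formula holds at t0.

Yes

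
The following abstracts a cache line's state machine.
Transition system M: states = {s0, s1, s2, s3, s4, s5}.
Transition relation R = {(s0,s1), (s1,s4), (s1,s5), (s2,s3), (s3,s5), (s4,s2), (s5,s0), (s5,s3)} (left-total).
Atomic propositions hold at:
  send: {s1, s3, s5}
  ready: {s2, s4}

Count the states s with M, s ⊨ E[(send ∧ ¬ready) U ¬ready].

4

Sat(¬ready) = {s0, s1, s3, s5}
Sat(send ∧ ¬ready) = {s1, s3, s5}
E[(send ∧ ¬ready) U ¬ready]: least fixpoint, start Z0 = Sat(¬ready) = {s0, s1, s3, s5}, add states in Sat(send ∧ ¬ready) with some successor in Z. Already a fixed point.
Sat(E[(send ∧ ¬ready) U ¬ready]) = {s0, s1, s3, s5}
|Sat(E[(send ∧ ¬ready) U ¬ready])| = |{s0, s1, s3, s5}| = 4.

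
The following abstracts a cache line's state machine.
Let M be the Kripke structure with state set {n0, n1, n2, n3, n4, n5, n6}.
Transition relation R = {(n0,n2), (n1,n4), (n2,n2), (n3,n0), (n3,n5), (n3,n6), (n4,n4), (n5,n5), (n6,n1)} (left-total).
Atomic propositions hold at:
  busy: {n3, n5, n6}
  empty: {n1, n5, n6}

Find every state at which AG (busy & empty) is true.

Sat(busy & empty) = {n5, n6}
AG (busy & empty): greatest fixpoint, start Z0 = {n5, n6}, keep only states in Sat with every successor in Z. Z1 = {n5}; fixed.
Sat(AG (busy & empty)) = {n5}

{n5}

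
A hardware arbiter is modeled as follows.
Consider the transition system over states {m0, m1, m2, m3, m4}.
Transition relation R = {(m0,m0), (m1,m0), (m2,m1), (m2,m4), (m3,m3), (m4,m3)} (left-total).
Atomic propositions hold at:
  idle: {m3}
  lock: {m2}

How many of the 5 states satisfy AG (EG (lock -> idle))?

Sat(lock -> idle) = {m0, m1, m3, m4}
EG (lock -> idle): greatest fixpoint, start Z0 = {m0, m1, m3, m4}, keep only states in Sat with some successor in Z. Already a fixed point.
Sat(EG (lock -> idle)) = {m0, m1, m3, m4}
AG (EG (lock -> idle)): greatest fixpoint, start Z0 = {m0, m1, m3, m4}, keep only states in Sat with every successor in Z. Already a fixed point.
Sat(AG (EG (lock -> idle))) = {m0, m1, m3, m4}
|Sat(AG (EG (lock -> idle)))| = |{m0, m1, m3, m4}| = 4.

4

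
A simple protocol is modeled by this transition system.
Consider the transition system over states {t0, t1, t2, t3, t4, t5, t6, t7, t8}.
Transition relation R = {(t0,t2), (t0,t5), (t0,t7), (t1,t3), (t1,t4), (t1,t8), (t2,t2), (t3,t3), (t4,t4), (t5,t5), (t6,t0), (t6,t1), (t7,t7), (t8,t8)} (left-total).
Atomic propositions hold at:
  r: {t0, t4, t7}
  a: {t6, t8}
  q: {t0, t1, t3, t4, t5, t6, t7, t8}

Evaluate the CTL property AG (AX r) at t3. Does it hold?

No

Sat(AX r) = {s : every successor in {t0, t4, t7}} = {t4, t7}
AG (AX r): greatest fixpoint, start Z0 = {t4, t7}, keep only states in Sat with every successor in Z. Already a fixed point.
Sat(AG (AX r)) = {t4, t7}
t3 ∉ Sat(AG (AX r)) = {t4, t7}, so the formula does not hold at t3.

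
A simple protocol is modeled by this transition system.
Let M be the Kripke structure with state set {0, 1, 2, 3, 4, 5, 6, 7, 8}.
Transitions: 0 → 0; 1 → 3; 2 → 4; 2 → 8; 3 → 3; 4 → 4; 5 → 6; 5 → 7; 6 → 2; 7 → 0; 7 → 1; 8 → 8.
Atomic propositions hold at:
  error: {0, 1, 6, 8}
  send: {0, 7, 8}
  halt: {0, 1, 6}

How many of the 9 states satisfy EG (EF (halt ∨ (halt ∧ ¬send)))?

3

Sat(¬send) = {1, 2, 3, 4, 5, 6}
Sat(halt ∧ ¬send) = {1, 6}
Sat(halt ∨ (halt ∧ ¬send)) = {0, 1, 6}
EF (halt ∨ (halt ∧ ¬send)): least fixpoint, start Z0 = {0, 1, 6}, add states with some successor in Z. Z1 = {0, 1, 5, 6, 7}; fixed.
Sat(EF (halt ∨ (halt ∧ ¬send))) = {0, 1, 5, 6, 7}
EG (EF (halt ∨ (halt ∧ ¬send))): greatest fixpoint, start Z0 = {0, 1, 5, 6, 7}, keep only states in Sat with some successor in Z. Z1 = {0, 5, 7}; fixed.
Sat(EG (EF (halt ∨ (halt ∧ ¬send)))) = {0, 5, 7}
|Sat(EG (EF (halt ∨ (halt ∧ ¬send))))| = |{0, 5, 7}| = 3.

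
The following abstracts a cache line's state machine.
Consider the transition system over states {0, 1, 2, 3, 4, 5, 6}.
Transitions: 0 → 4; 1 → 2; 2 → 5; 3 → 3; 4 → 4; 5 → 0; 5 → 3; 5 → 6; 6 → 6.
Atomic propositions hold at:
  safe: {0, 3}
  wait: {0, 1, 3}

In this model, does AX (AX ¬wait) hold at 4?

Sat(¬wait) = {2, 4, 5, 6}
Sat(AX ¬wait) = {s : every successor in {2, 4, 5, 6}} = {0, 1, 2, 4, 6}
Sat(AX (AX ¬wait)) = {s : every successor in {0, 1, 2, 4, 6}} = {0, 1, 4, 6}
4 ∈ Sat(AX (AX ¬wait)) = {0, 1, 4, 6}, so the formula holds at 4.

Yes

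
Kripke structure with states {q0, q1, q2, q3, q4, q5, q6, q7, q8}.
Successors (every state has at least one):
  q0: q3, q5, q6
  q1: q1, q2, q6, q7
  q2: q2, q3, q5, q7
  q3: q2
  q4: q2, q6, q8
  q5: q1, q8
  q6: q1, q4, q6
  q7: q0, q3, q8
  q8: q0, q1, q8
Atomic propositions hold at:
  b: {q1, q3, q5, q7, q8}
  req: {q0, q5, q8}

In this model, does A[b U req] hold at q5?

Yes

A[b U req]: least fixpoint, start Z0 = Sat(req) = {q0, q5, q8}, add states in Sat(b) with every successor in Z. Already a fixed point.
Sat(A[b U req]) = {q0, q5, q8}
q5 ∈ Sat(A[b U req]) = {q0, q5, q8}, so the formula holds at q5.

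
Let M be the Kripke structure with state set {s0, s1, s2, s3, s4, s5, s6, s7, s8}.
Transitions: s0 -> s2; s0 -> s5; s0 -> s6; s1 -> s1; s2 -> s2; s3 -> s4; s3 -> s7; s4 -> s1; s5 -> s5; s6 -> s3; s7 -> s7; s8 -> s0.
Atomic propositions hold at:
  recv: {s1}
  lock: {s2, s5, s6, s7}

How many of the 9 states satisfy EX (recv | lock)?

7

Sat(recv | lock) = {s1, s2, s5, s6, s7}
Sat(EX (recv | lock)) = {s : some successor in {s1, s2, s5, s6, s7}} = {s0, s1, s2, s3, s4, s5, s7}
|Sat(EX (recv | lock))| = |{s0, s1, s2, s3, s4, s5, s7}| = 7.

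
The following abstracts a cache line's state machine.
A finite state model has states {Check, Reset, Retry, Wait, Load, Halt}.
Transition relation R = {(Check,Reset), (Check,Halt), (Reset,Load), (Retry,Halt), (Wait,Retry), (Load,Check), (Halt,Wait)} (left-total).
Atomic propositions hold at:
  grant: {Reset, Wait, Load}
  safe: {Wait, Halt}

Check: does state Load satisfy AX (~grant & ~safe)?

Sat(~grant) = {Check, Retry, Halt}
Sat(~safe) = {Check, Reset, Retry, Load}
Sat(~grant & ~safe) = {Check, Retry}
Sat(AX (~grant & ~safe)) = {s : every successor in {Check, Retry}} = {Wait, Load}
Load ∈ Sat(AX (~grant & ~safe)) = {Wait, Load}, so the formula holds at Load.

Yes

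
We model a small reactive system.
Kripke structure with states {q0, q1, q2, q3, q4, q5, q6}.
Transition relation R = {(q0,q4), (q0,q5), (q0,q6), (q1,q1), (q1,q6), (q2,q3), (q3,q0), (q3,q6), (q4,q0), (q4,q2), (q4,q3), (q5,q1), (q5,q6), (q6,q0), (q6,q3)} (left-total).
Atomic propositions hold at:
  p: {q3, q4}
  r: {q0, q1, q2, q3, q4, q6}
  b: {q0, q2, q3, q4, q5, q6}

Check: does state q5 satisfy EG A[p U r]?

No

A[p U r]: least fixpoint, start Z0 = Sat(r) = {q0, q1, q2, q3, q4, q6}, add states in Sat(p) with every successor in Z. Already a fixed point.
Sat(A[p U r]) = {q0, q1, q2, q3, q4, q6}
EG A[p U r]: greatest fixpoint, start Z0 = {q0, q1, q2, q3, q4, q6}, keep only states in Sat with some successor in Z. Already a fixed point.
Sat(EG A[p U r]) = {q0, q1, q2, q3, q4, q6}
q5 ∉ Sat(EG A[p U r]) = {q0, q1, q2, q3, q4, q6}, so the formula does not hold at q5.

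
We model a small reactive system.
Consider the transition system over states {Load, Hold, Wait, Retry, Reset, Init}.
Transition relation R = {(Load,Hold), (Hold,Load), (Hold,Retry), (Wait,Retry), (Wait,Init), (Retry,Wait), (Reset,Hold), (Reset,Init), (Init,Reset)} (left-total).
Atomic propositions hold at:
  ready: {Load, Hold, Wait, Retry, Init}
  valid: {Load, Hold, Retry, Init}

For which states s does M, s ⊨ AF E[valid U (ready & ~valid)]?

{Load, Hold, Wait, Retry}

Sat(~valid) = {Wait, Reset}
Sat(ready & ~valid) = {Wait}
E[valid U (ready & ~valid)]: least fixpoint, start Z0 = Sat((ready & ~valid)) = {Wait}, add states in Sat(valid) with some successor in Z. Z1 = {Wait, Retry}; Z2 = {Hold, Wait, Retry}; Z3 = {Load, Hold, Wait, Retry}; fixed.
Sat(E[valid U (ready & ~valid)]) = {Load, Hold, Wait, Retry}
AF E[valid U (ready & ~valid)]: least fixpoint, start Z0 = {Load, Hold, Wait, Retry}, add states with every successor in Z. Already a fixed point.
Sat(AF E[valid U (ready & ~valid)]) = {Load, Hold, Wait, Retry}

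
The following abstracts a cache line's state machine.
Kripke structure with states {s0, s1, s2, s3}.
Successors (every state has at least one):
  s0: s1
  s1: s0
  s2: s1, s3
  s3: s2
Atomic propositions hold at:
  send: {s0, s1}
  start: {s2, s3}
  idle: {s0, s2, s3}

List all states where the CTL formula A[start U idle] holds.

{s0, s2, s3}

A[start U idle]: least fixpoint, start Z0 = Sat(idle) = {s0, s2, s3}, add states in Sat(start) with every successor in Z. Already a fixed point.
Sat(A[start U idle]) = {s0, s2, s3}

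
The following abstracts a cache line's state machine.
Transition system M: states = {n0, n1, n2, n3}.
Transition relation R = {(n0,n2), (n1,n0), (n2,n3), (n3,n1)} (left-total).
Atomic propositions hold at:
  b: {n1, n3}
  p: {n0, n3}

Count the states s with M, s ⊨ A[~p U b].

3

Sat(~p) = {n1, n2}
A[~p U b]: least fixpoint, start Z0 = Sat(b) = {n1, n3}, add states in Sat(~p) with every successor in Z. Z1 = {n1, n2, n3}; fixed.
Sat(A[~p U b]) = {n1, n2, n3}
|Sat(A[~p U b])| = |{n1, n2, n3}| = 3.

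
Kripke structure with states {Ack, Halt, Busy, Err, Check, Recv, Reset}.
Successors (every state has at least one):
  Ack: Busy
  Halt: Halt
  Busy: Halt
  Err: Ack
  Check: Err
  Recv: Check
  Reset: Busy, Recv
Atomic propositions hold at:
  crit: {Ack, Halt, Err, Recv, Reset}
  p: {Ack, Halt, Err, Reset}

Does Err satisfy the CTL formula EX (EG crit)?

No

EG crit: greatest fixpoint, start Z0 = {Ack, Halt, Err, Recv, Reset}, keep only states in Sat with some successor in Z. Z1 = {Halt, Err, Reset}; Z2 = {Halt}; fixed.
Sat(EG crit) = {Halt}
Sat(EX (EG crit)) = {s : some successor in {Halt}} = {Halt, Busy}
Err ∉ Sat(EX (EG crit)) = {Halt, Busy}, so the formula does not hold at Err.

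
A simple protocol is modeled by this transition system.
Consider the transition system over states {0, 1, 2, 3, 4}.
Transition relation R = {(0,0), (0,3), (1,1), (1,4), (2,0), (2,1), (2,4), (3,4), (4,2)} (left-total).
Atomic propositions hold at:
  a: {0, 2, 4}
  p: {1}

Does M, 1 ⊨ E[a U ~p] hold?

Sat(~p) = {0, 2, 3, 4}
E[a U ~p]: least fixpoint, start Z0 = Sat(~p) = {0, 2, 3, 4}, add states in Sat(a) with some successor in Z. Already a fixed point.
Sat(E[a U ~p]) = {0, 2, 3, 4}
1 ∉ Sat(E[a U ~p]) = {0, 2, 3, 4}, so the formula does not hold at 1.

No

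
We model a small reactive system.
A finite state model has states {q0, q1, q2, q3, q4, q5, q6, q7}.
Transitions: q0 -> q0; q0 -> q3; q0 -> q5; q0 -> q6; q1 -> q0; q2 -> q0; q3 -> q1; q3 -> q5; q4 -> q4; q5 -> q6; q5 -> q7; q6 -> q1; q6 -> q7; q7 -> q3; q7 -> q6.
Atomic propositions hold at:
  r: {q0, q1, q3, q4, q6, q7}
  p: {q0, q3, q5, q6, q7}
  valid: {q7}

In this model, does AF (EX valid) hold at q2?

No

Sat(EX valid) = {s : some successor in {q7}} = {q5, q6}
AF (EX valid): least fixpoint, start Z0 = {q5, q6}, add states with every successor in Z. Already a fixed point.
Sat(AF (EX valid)) = {q5, q6}
q2 ∉ Sat(AF (EX valid)) = {q5, q6}, so the formula does not hold at q2.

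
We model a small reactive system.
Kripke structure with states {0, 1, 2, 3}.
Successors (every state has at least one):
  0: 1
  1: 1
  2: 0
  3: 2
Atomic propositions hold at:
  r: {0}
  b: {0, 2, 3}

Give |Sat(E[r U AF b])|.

3

AF b: least fixpoint, start Z0 = {0, 2, 3}, add states with every successor in Z. Already a fixed point.
Sat(AF b) = {0, 2, 3}
E[r U AF b]: least fixpoint, start Z0 = Sat(AF b) = {0, 2, 3}, add states in Sat(r) with some successor in Z. Already a fixed point.
Sat(E[r U AF b]) = {0, 2, 3}
|Sat(E[r U AF b])| = |{0, 2, 3}| = 3.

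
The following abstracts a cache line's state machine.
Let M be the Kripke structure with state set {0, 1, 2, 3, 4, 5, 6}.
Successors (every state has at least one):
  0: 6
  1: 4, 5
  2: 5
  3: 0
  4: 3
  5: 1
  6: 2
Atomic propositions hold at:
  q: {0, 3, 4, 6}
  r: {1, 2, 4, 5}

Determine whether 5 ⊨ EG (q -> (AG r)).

Yes

AG r: greatest fixpoint, start Z0 = {1, 2, 4, 5}, keep only states in Sat with every successor in Z. Z1 = {1, 2, 5}; Z2 = {2, 5}; Z3 = {2}; Z4 = ∅; fixed.
Sat(AG r) = ∅
Sat(q -> (AG r)) = {1, 2, 5}
EG (q -> (AG r)): greatest fixpoint, start Z0 = {1, 2, 5}, keep only states in Sat with some successor in Z. Already a fixed point.
Sat(EG (q -> (AG r))) = {1, 2, 5}
5 ∈ Sat(EG (q -> (AG r))) = {1, 2, 5}, so the formula holds at 5.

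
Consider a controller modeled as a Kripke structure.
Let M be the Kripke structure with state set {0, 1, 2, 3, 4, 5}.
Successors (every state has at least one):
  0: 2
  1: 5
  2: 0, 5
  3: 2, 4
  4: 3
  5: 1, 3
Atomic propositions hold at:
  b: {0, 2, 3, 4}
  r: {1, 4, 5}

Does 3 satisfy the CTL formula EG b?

EG b: greatest fixpoint, start Z0 = {0, 2, 3, 4}, keep only states in Sat with some successor in Z. Already a fixed point.
Sat(EG b) = {0, 2, 3, 4}
3 ∈ Sat(EG b) = {0, 2, 3, 4}, so the formula holds at 3.

Yes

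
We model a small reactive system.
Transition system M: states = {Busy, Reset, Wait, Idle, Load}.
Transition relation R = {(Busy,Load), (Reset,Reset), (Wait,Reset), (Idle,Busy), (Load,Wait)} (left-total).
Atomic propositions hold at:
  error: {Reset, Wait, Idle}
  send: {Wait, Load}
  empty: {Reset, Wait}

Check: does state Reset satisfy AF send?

No

AF send: least fixpoint, start Z0 = {Wait, Load}, add states with every successor in Z. Z1 = {Busy, Wait, Load}; Z2 = {Busy, Wait, Idle, Load}; fixed.
Sat(AF send) = {Busy, Wait, Idle, Load}
Reset ∉ Sat(AF send) = {Busy, Wait, Idle, Load}, so the formula does not hold at Reset.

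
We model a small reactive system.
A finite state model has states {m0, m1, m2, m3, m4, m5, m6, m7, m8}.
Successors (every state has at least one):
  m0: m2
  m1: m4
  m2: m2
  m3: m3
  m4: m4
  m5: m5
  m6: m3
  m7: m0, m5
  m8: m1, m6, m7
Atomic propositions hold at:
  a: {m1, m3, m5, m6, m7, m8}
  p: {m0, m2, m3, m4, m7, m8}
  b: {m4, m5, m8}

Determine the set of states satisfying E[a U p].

E[a U p]: least fixpoint, start Z0 = Sat(p) = {m0, m2, m3, m4, m7, m8}, add states in Sat(a) with some successor in Z. Z1 = {m0, m1, m2, m3, m4, m6, m7, m8}; fixed.
Sat(E[a U p]) = {m0, m1, m2, m3, m4, m6, m7, m8}

{m0, m1, m2, m3, m4, m6, m7, m8}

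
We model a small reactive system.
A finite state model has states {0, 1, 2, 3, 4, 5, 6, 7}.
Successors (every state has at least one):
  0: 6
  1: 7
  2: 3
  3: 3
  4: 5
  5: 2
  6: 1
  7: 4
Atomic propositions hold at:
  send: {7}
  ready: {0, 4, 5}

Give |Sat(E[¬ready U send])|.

Sat(¬ready) = {1, 2, 3, 6, 7}
E[¬ready U send]: least fixpoint, start Z0 = Sat(send) = {7}, add states in Sat(¬ready) with some successor in Z. Z1 = {1, 7}; Z2 = {1, 6, 7}; fixed.
Sat(E[¬ready U send]) = {1, 6, 7}
|Sat(E[¬ready U send])| = |{1, 6, 7}| = 3.

3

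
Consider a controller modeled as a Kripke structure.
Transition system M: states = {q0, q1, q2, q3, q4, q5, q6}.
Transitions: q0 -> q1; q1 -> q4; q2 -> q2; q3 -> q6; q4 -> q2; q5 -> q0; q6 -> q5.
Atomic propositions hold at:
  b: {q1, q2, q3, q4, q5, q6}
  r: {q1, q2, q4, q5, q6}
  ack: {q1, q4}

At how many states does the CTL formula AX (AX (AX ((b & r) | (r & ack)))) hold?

6

Sat(b & r) = {q1, q2, q4, q5, q6}
Sat(r & ack) = {q1, q4}
Sat((b & r) | (r & ack)) = {q1, q2, q4, q5, q6}
Sat(AX ((b & r) | (r & ack))) = {s : every successor in {q1, q2, q4, q5, q6}} = {q0, q1, q2, q3, q4, q6}
Sat(AX (AX ((b & r) | (r & ack)))) = {s : every successor in {q0, q1, q2, q3, q4, q6}} = {q0, q1, q2, q3, q4, q5}
Sat(AX (AX (AX ((b & r) | (r & ack))))) = {s : every successor in {q0, q1, q2, q3, q4, q5}} = {q0, q1, q2, q4, q5, q6}
|Sat(AX (AX (AX ((b & r) | (r & ack)))))| = |{q0, q1, q2, q4, q5, q6}| = 6.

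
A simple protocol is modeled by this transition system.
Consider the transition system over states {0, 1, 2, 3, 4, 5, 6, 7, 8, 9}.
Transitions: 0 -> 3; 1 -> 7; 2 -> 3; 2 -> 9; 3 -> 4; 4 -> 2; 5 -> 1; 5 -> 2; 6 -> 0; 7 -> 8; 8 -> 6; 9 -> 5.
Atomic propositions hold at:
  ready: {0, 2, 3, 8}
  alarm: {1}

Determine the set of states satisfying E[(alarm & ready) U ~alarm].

Sat(alarm & ready) = ∅
Sat(~alarm) = {0, 2, 3, 4, 5, 6, 7, 8, 9}
E[(alarm & ready) U ~alarm]: least fixpoint, start Z0 = Sat(~alarm) = {0, 2, 3, 4, 5, 6, 7, 8, 9}, add states in Sat(alarm & ready) with some successor in Z. Already a fixed point.
Sat(E[(alarm & ready) U ~alarm]) = {0, 2, 3, 4, 5, 6, 7, 8, 9}

{0, 2, 3, 4, 5, 6, 7, 8, 9}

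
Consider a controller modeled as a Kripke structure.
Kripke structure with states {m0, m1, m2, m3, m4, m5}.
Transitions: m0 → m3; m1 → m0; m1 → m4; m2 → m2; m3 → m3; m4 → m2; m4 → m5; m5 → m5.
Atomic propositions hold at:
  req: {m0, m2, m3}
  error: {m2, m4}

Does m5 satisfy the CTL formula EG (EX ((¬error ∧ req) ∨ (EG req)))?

No

Sat(¬error) = {m0, m1, m3, m5}
Sat(¬error ∧ req) = {m0, m3}
EG req: greatest fixpoint, start Z0 = {m0, m2, m3}, keep only states in Sat with some successor in Z. Already a fixed point.
Sat(EG req) = {m0, m2, m3}
Sat((¬error ∧ req) ∨ (EG req)) = {m0, m2, m3}
Sat(EX ((¬error ∧ req) ∨ (EG req))) = {s : some successor in {m0, m2, m3}} = {m0, m1, m2, m3, m4}
EG (EX ((¬error ∧ req) ∨ (EG req))): greatest fixpoint, start Z0 = {m0, m1, m2, m3, m4}, keep only states in Sat with some successor in Z. Already a fixed point.
Sat(EG (EX ((¬error ∧ req) ∨ (EG req)))) = {m0, m1, m2, m3, m4}
m5 ∉ Sat(EG (EX ((¬error ∧ req) ∨ (EG req)))) = {m0, m1, m2, m3, m4}, so the formula does not hold at m5.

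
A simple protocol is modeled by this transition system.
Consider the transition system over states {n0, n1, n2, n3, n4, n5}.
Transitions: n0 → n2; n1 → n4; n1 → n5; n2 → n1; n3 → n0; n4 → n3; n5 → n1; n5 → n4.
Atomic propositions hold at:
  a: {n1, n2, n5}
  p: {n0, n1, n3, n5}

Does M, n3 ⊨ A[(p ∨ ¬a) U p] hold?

Yes

Sat(¬a) = {n0, n3, n4}
Sat(p ∨ ¬a) = {n0, n1, n3, n4, n5}
A[(p ∨ ¬a) U p]: least fixpoint, start Z0 = Sat(p) = {n0, n1, n3, n5}, add states in Sat(p ∨ ¬a) with every successor in Z. Z1 = {n0, n1, n3, n4, n5}; fixed.
Sat(A[(p ∨ ¬a) U p]) = {n0, n1, n3, n4, n5}
n3 ∈ Sat(A[(p ∨ ¬a) U p]) = {n0, n1, n3, n4, n5}, so the formula holds at n3.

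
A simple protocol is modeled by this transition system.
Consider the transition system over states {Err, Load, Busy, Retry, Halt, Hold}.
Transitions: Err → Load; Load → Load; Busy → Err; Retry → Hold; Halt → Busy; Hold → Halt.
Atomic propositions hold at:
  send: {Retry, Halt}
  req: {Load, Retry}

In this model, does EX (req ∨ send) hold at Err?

Sat(req ∨ send) = {Load, Retry, Halt}
Sat(EX (req ∨ send)) = {s : some successor in {Load, Retry, Halt}} = {Err, Load, Hold}
Err ∈ Sat(EX (req ∨ send)) = {Err, Load, Hold}, so the formula holds at Err.

Yes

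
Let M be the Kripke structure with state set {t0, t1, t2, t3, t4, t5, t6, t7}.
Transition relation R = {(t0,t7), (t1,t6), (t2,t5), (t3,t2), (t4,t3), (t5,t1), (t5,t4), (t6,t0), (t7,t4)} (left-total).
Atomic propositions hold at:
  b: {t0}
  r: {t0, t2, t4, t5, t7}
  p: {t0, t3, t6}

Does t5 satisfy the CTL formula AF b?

AF b: least fixpoint, start Z0 = {t0}, add states with every successor in Z. Z1 = {t0, t6}; Z2 = {t0, t1, t6}; fixed.
Sat(AF b) = {t0, t1, t6}
t5 ∉ Sat(AF b) = {t0, t1, t6}, so the formula does not hold at t5.

No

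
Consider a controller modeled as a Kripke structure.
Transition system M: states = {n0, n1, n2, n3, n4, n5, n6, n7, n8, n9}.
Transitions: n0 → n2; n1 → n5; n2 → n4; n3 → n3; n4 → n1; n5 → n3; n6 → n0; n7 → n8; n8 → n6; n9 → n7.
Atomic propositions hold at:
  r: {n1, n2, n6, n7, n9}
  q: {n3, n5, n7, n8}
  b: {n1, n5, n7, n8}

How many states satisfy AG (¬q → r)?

3

Sat(¬q) = {n0, n1, n2, n4, n6, n9}
Sat(¬q → r) = {n1, n2, n3, n5, n6, n7, n8, n9}
AG (¬q → r): greatest fixpoint, start Z0 = {n1, n2, n3, n5, n6, n7, n8, n9}, keep only states in Sat with every successor in Z. Z1 = {n1, n3, n5, n7, n8, n9}; Z2 = {n1, n3, n5, n7, n9}; Z3 = {n1, n3, n5, n9}; Z4 = {n1, n3, n5}; fixed.
Sat(AG (¬q → r)) = {n1, n3, n5}
|Sat(AG (¬q → r))| = |{n1, n3, n5}| = 3.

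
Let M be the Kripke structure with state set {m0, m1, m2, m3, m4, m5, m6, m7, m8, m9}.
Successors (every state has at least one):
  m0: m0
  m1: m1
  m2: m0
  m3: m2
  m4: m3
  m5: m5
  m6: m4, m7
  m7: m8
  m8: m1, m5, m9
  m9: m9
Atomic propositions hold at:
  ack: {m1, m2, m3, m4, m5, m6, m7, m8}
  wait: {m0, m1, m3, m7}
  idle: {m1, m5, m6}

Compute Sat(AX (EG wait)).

EG wait: greatest fixpoint, start Z0 = {m0, m1, m3, m7}, keep only states in Sat with some successor in Z. Z1 = {m0, m1}; fixed.
Sat(EG wait) = {m0, m1}
Sat(AX (EG wait)) = {s : every successor in {m0, m1}} = {m0, m1, m2}

{m0, m1, m2}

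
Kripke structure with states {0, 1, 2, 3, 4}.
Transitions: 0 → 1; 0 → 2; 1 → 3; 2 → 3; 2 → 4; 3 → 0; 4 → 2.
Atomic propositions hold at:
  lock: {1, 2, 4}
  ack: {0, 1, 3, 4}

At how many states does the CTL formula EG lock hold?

2

EG lock: greatest fixpoint, start Z0 = {1, 2, 4}, keep only states in Sat with some successor in Z. Z1 = {2, 4}; fixed.
Sat(EG lock) = {2, 4}
|Sat(EG lock)| = |{2, 4}| = 2.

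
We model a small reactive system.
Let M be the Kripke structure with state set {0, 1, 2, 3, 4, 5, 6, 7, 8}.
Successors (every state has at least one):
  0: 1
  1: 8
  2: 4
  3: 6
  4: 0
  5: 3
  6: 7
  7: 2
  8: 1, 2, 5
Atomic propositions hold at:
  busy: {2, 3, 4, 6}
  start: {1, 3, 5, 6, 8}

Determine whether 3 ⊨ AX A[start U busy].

A[start U busy]: least fixpoint, start Z0 = Sat(busy) = {2, 3, 4, 6}, add states in Sat(start) with every successor in Z. Z1 = {2, 3, 4, 5, 6}; fixed.
Sat(A[start U busy]) = {2, 3, 4, 5, 6}
Sat(AX A[start U busy]) = {s : every successor in {2, 3, 4, 5, 6}} = {2, 3, 5, 7}
3 ∈ Sat(AX A[start U busy]) = {2, 3, 5, 7}, so the formula holds at 3.

Yes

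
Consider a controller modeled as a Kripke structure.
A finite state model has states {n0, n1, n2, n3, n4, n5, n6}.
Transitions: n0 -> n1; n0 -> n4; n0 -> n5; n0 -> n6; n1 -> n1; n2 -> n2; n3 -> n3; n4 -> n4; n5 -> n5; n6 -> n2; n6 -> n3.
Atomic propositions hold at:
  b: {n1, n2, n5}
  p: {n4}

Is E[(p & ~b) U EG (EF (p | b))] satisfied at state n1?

Sat(~b) = {n0, n3, n4, n6}
Sat(p & ~b) = {n4}
Sat(p | b) = {n1, n2, n4, n5}
EF (p | b): least fixpoint, start Z0 = {n1, n2, n4, n5}, add states with some successor in Z. Z1 = {n0, n1, n2, n4, n5, n6}; fixed.
Sat(EF (p | b)) = {n0, n1, n2, n4, n5, n6}
EG (EF (p | b)): greatest fixpoint, start Z0 = {n0, n1, n2, n4, n5, n6}, keep only states in Sat with some successor in Z. Already a fixed point.
Sat(EG (EF (p | b))) = {n0, n1, n2, n4, n5, n6}
E[(p & ~b) U EG (EF (p | b))]: least fixpoint, start Z0 = Sat(EG (EF (p | b))) = {n0, n1, n2, n4, n5, n6}, add states in Sat(p & ~b) with some successor in Z. Already a fixed point.
Sat(E[(p & ~b) U EG (EF (p | b))]) = {n0, n1, n2, n4, n5, n6}
n1 ∈ Sat(E[(p & ~b) U EG (EF (p | b))]) = {n0, n1, n2, n4, n5, n6}, so the formula holds at n1.

Yes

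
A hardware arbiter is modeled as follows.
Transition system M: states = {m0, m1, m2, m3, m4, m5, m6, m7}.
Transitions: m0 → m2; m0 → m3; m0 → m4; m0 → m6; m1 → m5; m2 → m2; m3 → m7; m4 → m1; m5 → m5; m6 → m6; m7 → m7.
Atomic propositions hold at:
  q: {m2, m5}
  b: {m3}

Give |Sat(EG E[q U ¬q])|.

4

Sat(¬q) = {m0, m1, m3, m4, m6, m7}
E[q U ¬q]: least fixpoint, start Z0 = Sat(¬q) = {m0, m1, m3, m4, m6, m7}, add states in Sat(q) with some successor in Z. Already a fixed point.
Sat(E[q U ¬q]) = {m0, m1, m3, m4, m6, m7}
EG E[q U ¬q]: greatest fixpoint, start Z0 = {m0, m1, m3, m4, m6, m7}, keep only states in Sat with some successor in Z. Z1 = {m0, m3, m4, m6, m7}; Z2 = {m0, m3, m6, m7}; fixed.
Sat(EG E[q U ¬q]) = {m0, m3, m6, m7}
|Sat(EG E[q U ¬q])| = |{m0, m3, m6, m7}| = 4.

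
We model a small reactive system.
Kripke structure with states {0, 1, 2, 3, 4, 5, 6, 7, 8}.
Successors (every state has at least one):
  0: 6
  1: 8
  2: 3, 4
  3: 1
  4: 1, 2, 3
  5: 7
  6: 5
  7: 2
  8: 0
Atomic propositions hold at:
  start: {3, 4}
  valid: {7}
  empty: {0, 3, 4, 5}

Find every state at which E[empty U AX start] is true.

Sat(AX start) = {s : every successor in {3, 4}} = {2}
E[empty U AX start]: least fixpoint, start Z0 = Sat(AX start) = {2}, add states in Sat(empty) with some successor in Z. Z1 = {2, 4}; fixed.
Sat(E[empty U AX start]) = {2, 4}

{2, 4}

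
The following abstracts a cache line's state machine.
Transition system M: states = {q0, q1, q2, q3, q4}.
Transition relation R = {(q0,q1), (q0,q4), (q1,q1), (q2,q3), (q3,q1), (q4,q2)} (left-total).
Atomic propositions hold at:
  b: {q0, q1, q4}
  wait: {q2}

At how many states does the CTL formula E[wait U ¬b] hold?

2

Sat(¬b) = {q2, q3}
E[wait U ¬b]: least fixpoint, start Z0 = Sat(¬b) = {q2, q3}, add states in Sat(wait) with some successor in Z. Already a fixed point.
Sat(E[wait U ¬b]) = {q2, q3}
|Sat(E[wait U ¬b])| = |{q2, q3}| = 2.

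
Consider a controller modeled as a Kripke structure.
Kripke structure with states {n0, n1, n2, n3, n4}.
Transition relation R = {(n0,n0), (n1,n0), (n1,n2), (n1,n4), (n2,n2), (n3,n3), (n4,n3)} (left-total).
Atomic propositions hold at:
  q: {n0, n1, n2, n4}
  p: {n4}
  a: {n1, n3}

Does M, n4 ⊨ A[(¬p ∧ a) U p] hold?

Sat(¬p) = {n0, n1, n2, n3}
Sat(¬p ∧ a) = {n1, n3}
A[(¬p ∧ a) U p]: least fixpoint, start Z0 = Sat(p) = {n4}, add states in Sat(¬p ∧ a) with every successor in Z. Already a fixed point.
Sat(A[(¬p ∧ a) U p]) = {n4}
n4 ∈ Sat(A[(¬p ∧ a) U p]) = {n4}, so the formula holds at n4.

Yes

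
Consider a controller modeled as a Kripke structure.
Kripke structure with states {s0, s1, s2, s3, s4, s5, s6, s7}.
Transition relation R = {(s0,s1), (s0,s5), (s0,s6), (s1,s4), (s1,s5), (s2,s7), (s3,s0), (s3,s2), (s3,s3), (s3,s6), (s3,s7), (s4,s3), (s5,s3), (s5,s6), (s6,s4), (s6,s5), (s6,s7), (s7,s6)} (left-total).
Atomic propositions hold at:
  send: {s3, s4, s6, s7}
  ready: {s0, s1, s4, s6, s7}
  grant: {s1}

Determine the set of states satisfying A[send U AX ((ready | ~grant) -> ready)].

{s2, s7}

Sat(~grant) = {s0, s2, s3, s4, s5, s6, s7}
Sat(ready | ~grant) = {s0, s1, s2, s3, s4, s5, s6, s7}
Sat((ready | ~grant) -> ready) = {s0, s1, s4, s6, s7}
Sat(AX ((ready | ~grant) -> ready)) = {s : every successor in {s0, s1, s4, s6, s7}} = {s2, s7}
A[send U AX ((ready | ~grant) -> ready)]: least fixpoint, start Z0 = Sat(AX ((ready | ~grant) -> ready)) = {s2, s7}, add states in Sat(send) with every successor in Z. Already a fixed point.
Sat(A[send U AX ((ready | ~grant) -> ready)]) = {s2, s7}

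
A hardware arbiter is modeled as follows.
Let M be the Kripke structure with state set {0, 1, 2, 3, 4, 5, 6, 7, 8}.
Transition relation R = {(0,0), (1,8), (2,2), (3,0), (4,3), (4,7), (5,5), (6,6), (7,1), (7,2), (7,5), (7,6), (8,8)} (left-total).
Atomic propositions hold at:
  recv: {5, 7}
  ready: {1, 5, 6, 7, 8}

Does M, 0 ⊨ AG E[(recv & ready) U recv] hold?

Sat(recv & ready) = {5, 7}
E[(recv & ready) U recv]: least fixpoint, start Z0 = Sat(recv) = {5, 7}, add states in Sat(recv & ready) with some successor in Z. Already a fixed point.
Sat(E[(recv & ready) U recv]) = {5, 7}
AG E[(recv & ready) U recv]: greatest fixpoint, start Z0 = {5, 7}, keep only states in Sat with every successor in Z. Z1 = {5}; fixed.
Sat(AG E[(recv & ready) U recv]) = {5}
0 ∉ Sat(AG E[(recv & ready) U recv]) = {5}, so the formula does not hold at 0.

No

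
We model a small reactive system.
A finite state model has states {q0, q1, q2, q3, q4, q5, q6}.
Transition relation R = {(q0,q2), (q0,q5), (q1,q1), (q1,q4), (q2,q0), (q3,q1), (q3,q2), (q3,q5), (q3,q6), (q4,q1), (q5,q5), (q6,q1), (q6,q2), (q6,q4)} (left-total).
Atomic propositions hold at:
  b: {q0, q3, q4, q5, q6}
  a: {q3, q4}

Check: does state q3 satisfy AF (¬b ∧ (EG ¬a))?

Sat(¬b) = {q1, q2}
Sat(¬a) = {q0, q1, q2, q5, q6}
EG ¬a: greatest fixpoint, start Z0 = {q0, q1, q2, q5, q6}, keep only states in Sat with some successor in Z. Already a fixed point.
Sat(EG ¬a) = {q0, q1, q2, q5, q6}
Sat(¬b ∧ (EG ¬a)) = {q1, q2}
AF (¬b ∧ (EG ¬a)): least fixpoint, start Z0 = {q1, q2}, add states with every successor in Z. Z1 = {q1, q2, q4}; Z2 = {q1, q2, q4, q6}; fixed.
Sat(AF (¬b ∧ (EG ¬a))) = {q1, q2, q4, q6}
q3 ∉ Sat(AF (¬b ∧ (EG ¬a))) = {q1, q2, q4, q6}, so the formula does not hold at q3.

No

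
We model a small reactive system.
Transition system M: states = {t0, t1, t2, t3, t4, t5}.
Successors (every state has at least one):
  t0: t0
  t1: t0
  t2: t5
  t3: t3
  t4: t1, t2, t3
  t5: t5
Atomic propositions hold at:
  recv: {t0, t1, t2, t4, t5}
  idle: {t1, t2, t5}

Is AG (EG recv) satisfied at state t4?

EG recv: greatest fixpoint, start Z0 = {t0, t1, t2, t4, t5}, keep only states in Sat with some successor in Z. Already a fixed point.
Sat(EG recv) = {t0, t1, t2, t4, t5}
AG (EG recv): greatest fixpoint, start Z0 = {t0, t1, t2, t4, t5}, keep only states in Sat with every successor in Z. Z1 = {t0, t1, t2, t5}; fixed.
Sat(AG (EG recv)) = {t0, t1, t2, t5}
t4 ∉ Sat(AG (EG recv)) = {t0, t1, t2, t5}, so the formula does not hold at t4.

No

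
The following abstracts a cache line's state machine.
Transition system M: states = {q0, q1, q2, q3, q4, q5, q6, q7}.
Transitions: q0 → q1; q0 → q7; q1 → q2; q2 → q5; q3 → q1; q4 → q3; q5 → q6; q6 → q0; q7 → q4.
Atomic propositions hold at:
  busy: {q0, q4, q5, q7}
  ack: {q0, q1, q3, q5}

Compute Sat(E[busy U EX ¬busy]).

{q0, q1, q3, q4, q5, q7}

Sat(¬busy) = {q1, q2, q3, q6}
Sat(EX ¬busy) = {s : some successor in {q1, q2, q3, q6}} = {q0, q1, q3, q4, q5}
E[busy U EX ¬busy]: least fixpoint, start Z0 = Sat(EX ¬busy) = {q0, q1, q3, q4, q5}, add states in Sat(busy) with some successor in Z. Z1 = {q0, q1, q3, q4, q5, q7}; fixed.
Sat(E[busy U EX ¬busy]) = {q0, q1, q3, q4, q5, q7}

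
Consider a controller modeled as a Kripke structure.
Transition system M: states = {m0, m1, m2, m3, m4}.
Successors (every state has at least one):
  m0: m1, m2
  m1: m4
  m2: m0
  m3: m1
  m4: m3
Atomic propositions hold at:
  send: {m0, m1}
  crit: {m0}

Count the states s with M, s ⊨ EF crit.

EF crit: least fixpoint, start Z0 = {m0}, add states with some successor in Z. Z1 = {m0, m2}; fixed.
Sat(EF crit) = {m0, m2}
|Sat(EF crit)| = |{m0, m2}| = 2.

2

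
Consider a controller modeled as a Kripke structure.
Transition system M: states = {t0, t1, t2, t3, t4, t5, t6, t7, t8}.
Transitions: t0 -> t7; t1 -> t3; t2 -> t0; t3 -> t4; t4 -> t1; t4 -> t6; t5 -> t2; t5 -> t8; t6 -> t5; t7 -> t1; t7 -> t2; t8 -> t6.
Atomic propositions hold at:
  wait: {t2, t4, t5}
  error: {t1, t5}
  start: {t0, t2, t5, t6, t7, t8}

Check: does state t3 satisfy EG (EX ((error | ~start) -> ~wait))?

Sat(~start) = {t1, t3, t4}
Sat(error | ~start) = {t1, t3, t4, t5}
Sat(~wait) = {t0, t1, t3, t6, t7, t8}
Sat((error | ~start) -> ~wait) = {t0, t1, t2, t3, t6, t7, t8}
Sat(EX ((error | ~start) -> ~wait)) = {s : some successor in {t0, t1, t2, t3, t6, t7, t8}} = {t0, t1, t2, t4, t5, t7, t8}
EG (EX ((error | ~start) -> ~wait)): greatest fixpoint, start Z0 = {t0, t1, t2, t4, t5, t7, t8}, keep only states in Sat with some successor in Z. Z1 = {t0, t2, t4, t5, t7}; Z2 = {t0, t2, t5, t7}; fixed.
Sat(EG (EX ((error | ~start) -> ~wait))) = {t0, t2, t5, t7}
t3 ∉ Sat(EG (EX ((error | ~start) -> ~wait))) = {t0, t2, t5, t7}, so the formula does not hold at t3.

No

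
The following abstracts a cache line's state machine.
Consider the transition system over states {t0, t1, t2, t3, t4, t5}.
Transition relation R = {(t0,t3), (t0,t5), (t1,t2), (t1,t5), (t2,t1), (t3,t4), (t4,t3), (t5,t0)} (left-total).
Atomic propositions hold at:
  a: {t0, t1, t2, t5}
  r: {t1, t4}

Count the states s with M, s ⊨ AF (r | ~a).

4

Sat(~a) = {t3, t4}
Sat(r | ~a) = {t1, t3, t4}
AF (r | ~a): least fixpoint, start Z0 = {t1, t3, t4}, add states with every successor in Z. Z1 = {t1, t2, t3, t4}; fixed.
Sat(AF (r | ~a)) = {t1, t2, t3, t4}
|Sat(AF (r | ~a))| = |{t1, t2, t3, t4}| = 4.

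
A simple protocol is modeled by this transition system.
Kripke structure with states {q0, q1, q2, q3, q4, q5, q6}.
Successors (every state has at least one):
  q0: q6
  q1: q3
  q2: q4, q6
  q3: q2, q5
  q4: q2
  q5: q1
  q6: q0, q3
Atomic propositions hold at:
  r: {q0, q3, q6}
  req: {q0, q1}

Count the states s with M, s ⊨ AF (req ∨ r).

5

Sat(req ∨ r) = {q0, q1, q3, q6}
AF (req ∨ r): least fixpoint, start Z0 = {q0, q1, q3, q6}, add states with every successor in Z. Z1 = {q0, q1, q3, q5, q6}; fixed.
Sat(AF (req ∨ r)) = {q0, q1, q3, q5, q6}
|Sat(AF (req ∨ r))| = |{q0, q1, q3, q5, q6}| = 5.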